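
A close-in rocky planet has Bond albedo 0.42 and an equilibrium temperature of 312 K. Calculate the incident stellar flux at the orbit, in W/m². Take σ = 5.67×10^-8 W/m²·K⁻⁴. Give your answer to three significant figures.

Invert the energy balance for S: S = 4σT⁴/(1−α).
The emitted flux is σT⁴ = 537.3 W/m².
S = 4·537.3/0.58 = 3705 W/m².

3710 W/m²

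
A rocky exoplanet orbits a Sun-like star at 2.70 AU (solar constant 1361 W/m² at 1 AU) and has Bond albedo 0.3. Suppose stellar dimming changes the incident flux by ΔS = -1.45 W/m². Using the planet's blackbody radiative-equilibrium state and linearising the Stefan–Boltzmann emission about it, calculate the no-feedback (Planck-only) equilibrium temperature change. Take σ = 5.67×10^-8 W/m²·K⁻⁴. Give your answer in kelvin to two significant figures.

-0.30 kelvin

Irradiance scales as 1/d², so S = 1361 W/m² × (1/2.70)² = 186.7 W/m².
Unperturbed T_e = [186.7·(1−0.3)/(4σ)]^¼ = 154.9 K.
Only a fraction (1−α) is absorbed and it's spread over 4πR², so ΔF = (1−α)ΔS/4 = -0.2537 W/m².
The Planck feedback parameter is 4σT_e³ = 0.8435 W/m²/K.
So ΔT₀ = -0.2537/0.8435 = -0.301 K.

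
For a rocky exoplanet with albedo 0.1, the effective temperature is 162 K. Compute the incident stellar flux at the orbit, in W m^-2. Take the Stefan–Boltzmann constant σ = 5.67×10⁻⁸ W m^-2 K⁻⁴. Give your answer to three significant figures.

From S(1−α)/4 = σT⁴: S = 4σT⁴/(1−α).
σT⁴ = 5.67×10⁻⁸·(162)⁴ = 39.05 W m^-2.
So S = 4×39.05/(1−0.1) = 173.6 W m^-2.

174 W m^-2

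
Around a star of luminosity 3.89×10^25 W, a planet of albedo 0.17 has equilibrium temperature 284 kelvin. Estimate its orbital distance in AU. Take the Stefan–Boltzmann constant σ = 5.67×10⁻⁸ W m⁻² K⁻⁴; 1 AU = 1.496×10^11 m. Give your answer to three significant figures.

0.279 AU

Required flux: S = 4σT⁴/(1−α) = 1778 W m⁻².
From L = 4πd²S, d = √(3.89×10^25/(4π·1778)) = 4.173×10^10 m = 0.2789 AU.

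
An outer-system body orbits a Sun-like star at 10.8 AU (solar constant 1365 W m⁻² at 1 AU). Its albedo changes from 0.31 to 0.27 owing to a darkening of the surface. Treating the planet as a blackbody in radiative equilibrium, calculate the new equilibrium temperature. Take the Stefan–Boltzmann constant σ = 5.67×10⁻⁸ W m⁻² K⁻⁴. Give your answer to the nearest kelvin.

78 K

By the inverse-square law, S = 1365/10.8² = 11.70 W m⁻².
New equilibrium: T₂ = [(1−0.27)·11.70/(4σ)]^(1/4) = 78.34 K.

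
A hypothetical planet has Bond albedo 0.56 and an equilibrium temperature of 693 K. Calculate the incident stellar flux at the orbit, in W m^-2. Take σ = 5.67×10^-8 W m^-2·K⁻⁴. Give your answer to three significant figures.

Invert the energy balance for S: S = 4σT⁴/(1−α).
The emitted flux is σT⁴ = 13080 W m^-2.
S = 4·13080/0.44 = 1.189×10^5 W m^-2.

1.19×10^5 W m^-2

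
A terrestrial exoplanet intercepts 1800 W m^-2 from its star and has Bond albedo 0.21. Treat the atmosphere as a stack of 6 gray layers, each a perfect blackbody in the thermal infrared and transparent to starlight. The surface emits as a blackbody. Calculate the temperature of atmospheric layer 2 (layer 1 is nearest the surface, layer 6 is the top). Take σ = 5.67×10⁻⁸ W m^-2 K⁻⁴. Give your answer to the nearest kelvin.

Top-of-atmosphere balance: σT_e⁴ = S(1−α)/4 = 355.5 W m^-2 → T_e = 281.4 K.
The net upward flux σT_e⁴ is constant between every pair of levels, so T_k⁴ = (N+1−k)T_e⁴.
T_2 = (5)^(1/4)·281.4 = 420.8 K.

421 K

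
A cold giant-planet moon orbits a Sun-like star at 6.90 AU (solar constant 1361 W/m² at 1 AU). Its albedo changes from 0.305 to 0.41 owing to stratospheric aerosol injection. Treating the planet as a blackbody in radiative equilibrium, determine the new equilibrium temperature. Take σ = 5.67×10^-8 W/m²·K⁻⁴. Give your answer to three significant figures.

By the inverse-square law, S = 1361/6.90² = 28.59 W/m².
New equilibrium: T₂ = [(1−0.41)·28.59/(4σ)]^(1/4) = 92.86 K.

92.9 K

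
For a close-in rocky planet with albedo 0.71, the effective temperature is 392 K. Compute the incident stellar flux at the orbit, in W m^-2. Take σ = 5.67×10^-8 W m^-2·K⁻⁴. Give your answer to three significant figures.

From S(1−α)/4 = σT⁴: S = 4σT⁴/(1−α).
The emitted flux is σT⁴ = 1339 W m^-2.
S = 4·1339/0.29 = 18470 W m^-2.

18500 W m^-2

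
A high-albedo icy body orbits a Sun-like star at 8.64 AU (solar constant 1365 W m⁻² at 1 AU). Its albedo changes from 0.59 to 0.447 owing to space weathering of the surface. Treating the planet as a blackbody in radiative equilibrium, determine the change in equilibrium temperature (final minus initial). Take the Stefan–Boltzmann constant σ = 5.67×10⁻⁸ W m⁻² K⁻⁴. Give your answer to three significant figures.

5.89 K

Flux at the orbit: S = 1365/(8.64)² = 18.29 W m⁻².
Initial: T₁ = [S(1−0.59)/(4σ)]^(1/4) = 75.82 K.
After:  T₂ = [18.29·0.553/(4σ)]^(1/4) = 81.71 K.
Change: 81.71 − 75.82 = 5.889 K.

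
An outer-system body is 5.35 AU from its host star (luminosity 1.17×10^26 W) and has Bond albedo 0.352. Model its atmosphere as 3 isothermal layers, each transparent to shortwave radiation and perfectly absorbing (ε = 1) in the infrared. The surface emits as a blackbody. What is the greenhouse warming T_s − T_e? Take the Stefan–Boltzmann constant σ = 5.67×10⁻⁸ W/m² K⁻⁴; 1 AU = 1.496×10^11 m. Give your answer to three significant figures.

Orbital distance: d = 5.35 AU = 8.004×10^11 m.
S = L/(4πd²) = 14.53 W/m².
OLR = S(1−α)/4 = 2.355 W/m²; the top layer radiates at T_e = 80.28 K.
T_s = (N+1)^(1/4)·T_e = 113.5 K.
Warming: T_s − T_e = 33.25 K.

33.3 kelvin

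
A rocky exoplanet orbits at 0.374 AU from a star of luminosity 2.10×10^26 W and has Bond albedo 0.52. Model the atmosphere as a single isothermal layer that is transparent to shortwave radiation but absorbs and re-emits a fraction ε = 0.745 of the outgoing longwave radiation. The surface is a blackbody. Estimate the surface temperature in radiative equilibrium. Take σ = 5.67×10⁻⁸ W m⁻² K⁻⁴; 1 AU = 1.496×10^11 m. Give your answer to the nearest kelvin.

Orbital distance: d = 0.374 AU = 5.595×10^10 m.
Flux at the orbit: S = L/(4πd²) = 2.10×10^26/(4π·(5.60×10^10)²) = 5338 W m⁻².
Effective emission temperature (TOA balance): σT_e⁴ = S(1−α)/4 = 640.6 W m⁻² → T_e = 326.0 K.
For a single slab of emissivity ε, T_s⁴ = 2T_e⁴/(2−ε); thus T_s = 326.0·(1.594)^(1/4) = 366.3 K.

366 K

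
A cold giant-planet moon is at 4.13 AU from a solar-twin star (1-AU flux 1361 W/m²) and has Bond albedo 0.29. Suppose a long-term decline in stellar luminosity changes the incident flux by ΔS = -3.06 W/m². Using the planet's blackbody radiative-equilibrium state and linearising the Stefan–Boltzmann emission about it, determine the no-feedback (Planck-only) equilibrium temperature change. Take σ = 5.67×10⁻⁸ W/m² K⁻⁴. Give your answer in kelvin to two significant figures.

Flux at the orbit: S = 1361/(4.13)² = 79.79 W/m².
The baseline emission temperature is T_e = 125.7 K.
ΔF = Δ[S(1−α)]/4 = (1−0.29)·-3.06/4 = -0.5432 W/m².
Planck response: λ_P = 4σT_e³ = 4·5.67×10⁻⁸·(125.7)³ = 0.4506 W/m²/K.
ΔT₀ = ΔF/λ_P = -0.5432/0.4506 = -1.21 K.

-1.2 kelvin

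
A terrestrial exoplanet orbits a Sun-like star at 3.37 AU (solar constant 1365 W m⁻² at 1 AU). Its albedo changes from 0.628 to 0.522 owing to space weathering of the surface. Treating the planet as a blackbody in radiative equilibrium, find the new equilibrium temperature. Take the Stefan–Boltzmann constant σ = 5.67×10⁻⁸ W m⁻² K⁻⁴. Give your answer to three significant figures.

126 kelvin

Irradiance scales as 1/d², so S = 1365 W m⁻² × (1/3.37)² = 120.2 W m⁻².
New equilibrium: T₂ = [(1−0.522)·120.2/(4σ)]^(1/4) = 126.2 K.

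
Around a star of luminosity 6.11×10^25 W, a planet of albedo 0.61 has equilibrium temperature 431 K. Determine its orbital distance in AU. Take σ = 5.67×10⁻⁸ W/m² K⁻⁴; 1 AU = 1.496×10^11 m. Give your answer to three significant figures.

0.104 AU

Required flux: S = 4σT⁴/(1−α) = 20070 W/m².
S = L/(4πd²) → d = √(L/4πS) = √(6.11×10^25/(4π·20070)) = 1.557×10^10 m = 0.1040 AU.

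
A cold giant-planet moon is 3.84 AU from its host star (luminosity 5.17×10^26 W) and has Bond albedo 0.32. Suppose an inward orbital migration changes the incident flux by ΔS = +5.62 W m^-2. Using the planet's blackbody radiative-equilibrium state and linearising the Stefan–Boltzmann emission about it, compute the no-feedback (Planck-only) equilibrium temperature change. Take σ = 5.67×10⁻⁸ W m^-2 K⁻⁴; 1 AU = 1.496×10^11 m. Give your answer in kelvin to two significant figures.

1.6 K

d = 3.84 × 1.496×10^11 m = 5.745×10^11 m.
Flux at the orbit: S = L/(4πd²) = 5.17×10^26/(4π·(5.74×10^11)²) = 124.7 W m^-2.
The baseline emission temperature is T_e = 139.0 K.
TOA radiative forcing: ΔF = (1−α)ΔS/4 = 0.68·(+5.62)/4 = 0.9554 W m^-2.
Linearising σT⁴ gives d(σT⁴)/dT = 4σT_e³ = 0.6097 W m^-2 per K.
ΔT₀ = ΔF/λ_P = 0.9554/0.6097 = 1.57 K.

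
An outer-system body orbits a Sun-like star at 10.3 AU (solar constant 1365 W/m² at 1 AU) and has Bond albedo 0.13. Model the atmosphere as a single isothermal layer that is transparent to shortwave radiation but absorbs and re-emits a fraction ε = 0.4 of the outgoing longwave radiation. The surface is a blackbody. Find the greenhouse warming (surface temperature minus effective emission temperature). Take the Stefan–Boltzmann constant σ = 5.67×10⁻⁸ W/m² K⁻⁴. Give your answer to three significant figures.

By the inverse-square law, S = 1365/10.3² = 12.87 W/m².
The planet radiates to space at T_e = [S(1−α)/(4σ)]^(1/4) = 83.82 K.
Surface balance with a leaky layer gives σT_s⁴ = σT_e⁴·2/(2−ε), so T_s = T_e·[2/(2−0.4)]^(1/4) = 88.63 K.
T_s − T_e = 88.63 − 83.82 = 4.809 K.

4.81 K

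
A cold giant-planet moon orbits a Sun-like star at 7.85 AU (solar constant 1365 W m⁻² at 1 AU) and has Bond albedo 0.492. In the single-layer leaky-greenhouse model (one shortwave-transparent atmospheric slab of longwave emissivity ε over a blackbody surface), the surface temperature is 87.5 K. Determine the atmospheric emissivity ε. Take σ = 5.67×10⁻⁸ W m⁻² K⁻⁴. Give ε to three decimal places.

Flux at the orbit: S = 1365/(7.85)² = 22.15 W m⁻².
Effective temperature: T_e = [S(1−α)/(4σ)]^(1/4) = 83.93 K.
Inverting T_s⁴ = 2T_e⁴/(2−ε): (T_e/T_s)⁴ = 0.8464, so ε = 2(1 − 0.8464) = 0.3072.

0.307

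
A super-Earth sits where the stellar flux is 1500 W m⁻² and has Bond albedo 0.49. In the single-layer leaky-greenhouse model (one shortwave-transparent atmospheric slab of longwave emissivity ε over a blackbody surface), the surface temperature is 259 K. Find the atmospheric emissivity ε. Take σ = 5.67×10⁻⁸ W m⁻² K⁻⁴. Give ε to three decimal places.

0.501

Effective temperature: T_e = [S(1−α)/(4σ)]^(1/4) = 241.0 K.
Since (2−ε)/2 = (T_e/T_s)⁴ = 0.7496, ε = 0.5008.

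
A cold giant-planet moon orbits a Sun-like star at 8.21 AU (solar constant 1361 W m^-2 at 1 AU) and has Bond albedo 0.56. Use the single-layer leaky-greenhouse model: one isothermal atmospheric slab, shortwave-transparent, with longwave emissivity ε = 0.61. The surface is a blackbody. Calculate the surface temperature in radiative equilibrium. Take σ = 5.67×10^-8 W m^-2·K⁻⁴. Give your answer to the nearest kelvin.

By the inverse-square law, S = 1361/8.21² = 20.19 W m^-2.
The planet radiates to space at T_e = [S(1−α)/(4σ)]^(1/4) = 79.11 K.
For a single slab of emissivity ε, T_s⁴ = 2T_e⁴/(2−ε); thus T_s = 79.11·(1.439)^(1/4) = 86.65 K.

87 K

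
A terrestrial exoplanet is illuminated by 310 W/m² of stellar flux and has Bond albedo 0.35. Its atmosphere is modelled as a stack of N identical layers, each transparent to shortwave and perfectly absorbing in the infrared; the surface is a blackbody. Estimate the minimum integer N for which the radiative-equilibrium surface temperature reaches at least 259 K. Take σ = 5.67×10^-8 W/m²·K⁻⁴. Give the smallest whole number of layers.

5

The effective emission temperature is T_e = [S(1−α)/(4σ)]^¼ = 172.6 K.
Need (N+1)T_e⁴ ≥ T_s⁴, i.e. N+1 ≥ (259/172.6)⁴ = 5.065.
Rounding up, N = 5.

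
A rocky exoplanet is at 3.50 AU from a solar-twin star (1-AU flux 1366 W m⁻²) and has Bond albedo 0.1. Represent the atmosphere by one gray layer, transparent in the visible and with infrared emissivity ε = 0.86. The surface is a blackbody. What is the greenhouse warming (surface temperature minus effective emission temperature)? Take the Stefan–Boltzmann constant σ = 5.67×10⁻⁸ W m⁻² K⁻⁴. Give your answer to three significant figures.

21.9 kelvin

Irradiance scales as 1/d², so S = 1366 W m⁻² × (1/3.50)² = 111.5 W m⁻².
At the top of the atmosphere, σT_e⁴ = S(1−α)/4 = 25.09 W m⁻², giving T_e = 145.0 K.
For a single slab of emissivity ε, T_s⁴ = 2T_e⁴/(2−ε); thus T_s = 145.0·(1.754)^(1/4) = 166.9 K.
Greenhouse warming: T_s − T_e = 21.88 K.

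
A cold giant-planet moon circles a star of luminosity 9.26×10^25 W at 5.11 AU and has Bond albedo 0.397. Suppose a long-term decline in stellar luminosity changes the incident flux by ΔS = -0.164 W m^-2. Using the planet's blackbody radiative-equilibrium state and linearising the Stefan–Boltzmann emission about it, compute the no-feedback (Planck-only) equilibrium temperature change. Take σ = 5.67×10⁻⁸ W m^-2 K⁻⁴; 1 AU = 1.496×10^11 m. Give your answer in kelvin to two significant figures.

-0.25 K

d = 5.11 × 1.496×10^11 m = 7.645×10^11 m.
Spreading L over a sphere of radius d: S = 9.26×10^25/(4π·7.64×10^11²) = 12.61 W m^-2.
Reference equilibrium: T_e = [S(1−α)/(4σ)]^(1/4) = 76.09 K.
TOA radiative forcing: ΔF = (1−α)ΔS/4 = 0.603·(-0.164)/4 = -0.02472 W m^-2.
The Planck feedback parameter is 4σT_e³ = 0.09992 W m^-2/K.
ΔT₀ = ΔF/λ_P = -0.02472/0.09992 = -0.247 K.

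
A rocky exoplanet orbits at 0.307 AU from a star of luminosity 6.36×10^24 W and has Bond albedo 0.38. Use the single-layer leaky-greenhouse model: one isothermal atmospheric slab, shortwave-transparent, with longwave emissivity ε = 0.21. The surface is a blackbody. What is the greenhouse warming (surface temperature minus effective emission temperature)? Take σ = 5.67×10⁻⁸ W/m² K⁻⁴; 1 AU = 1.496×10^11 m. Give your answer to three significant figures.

Orbital distance: d = 0.307 AU = 4.593×10^10 m.
Flux at the orbit: S = L/(4πd²) = 6.36×10^24/(4π·(4.59×10^10)²) = 239.9 W/m².
The planet radiates to space at T_e = [S(1−α)/(4σ)]^(1/4) = 160.0 K.
For a single slab of emissivity ε, T_s⁴ = 2T_e⁴/(2−ε); thus T_s = 160.0·(1.117)^(1/4) = 164.5 K.
Greenhouse warming: T_s − T_e = 4.500 K.

4.50 K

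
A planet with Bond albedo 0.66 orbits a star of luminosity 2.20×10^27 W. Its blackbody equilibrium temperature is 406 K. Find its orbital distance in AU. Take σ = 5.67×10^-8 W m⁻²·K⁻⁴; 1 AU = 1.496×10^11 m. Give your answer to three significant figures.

0.657 AU

Required flux: S = 4σT⁴/(1−α) = 18120 W m⁻².
S = L/(4πd²) → d = √(L/4πS) = √(2.20×10^27/(4π·18120)) = 9.828×10^10 m = 0.6570 AU.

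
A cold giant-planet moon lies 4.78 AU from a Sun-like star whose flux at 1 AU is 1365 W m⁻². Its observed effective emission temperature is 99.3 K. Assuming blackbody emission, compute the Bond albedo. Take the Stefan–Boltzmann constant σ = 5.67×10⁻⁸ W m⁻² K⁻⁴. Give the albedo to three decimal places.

0.631

By the inverse-square law, S = 1365/4.78² = 59.74 W m⁻².
From σT⁴ = S(1−α)/4 we invert for α: 1−α = 4σT⁴/S.
4σT⁴ = 4·5.67×10⁻⁸·(99.3)⁴ = 22.05 W m⁻².
1−α = 22.05/59.74 = 0.3691, so α = 0.6309.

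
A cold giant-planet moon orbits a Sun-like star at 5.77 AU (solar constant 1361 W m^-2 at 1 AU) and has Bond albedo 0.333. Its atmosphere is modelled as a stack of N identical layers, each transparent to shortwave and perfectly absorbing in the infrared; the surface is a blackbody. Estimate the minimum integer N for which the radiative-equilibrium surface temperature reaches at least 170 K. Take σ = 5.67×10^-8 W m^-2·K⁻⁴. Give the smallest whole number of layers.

By the inverse-square law, S = 1361/5.77² = 40.88 W m^-2.
The effective emission temperature is T_e = [S(1−α)/(4σ)]^¼ = 104.7 K.
Since T_s⁴ = (N+1)T_e⁴, we need N ≥ (T_s/T_e)⁴ − 1 = 5.947.
Rounding up, N = 6.

6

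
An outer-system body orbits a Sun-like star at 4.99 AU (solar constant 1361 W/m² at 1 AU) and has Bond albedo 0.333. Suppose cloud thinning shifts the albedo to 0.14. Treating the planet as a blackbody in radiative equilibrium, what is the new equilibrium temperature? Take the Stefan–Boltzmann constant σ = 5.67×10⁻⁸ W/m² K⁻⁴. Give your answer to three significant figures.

Irradiance scales as 1/d², so S = 1361 W/m² × (1/4.99)² = 54.66 W/m².
New equilibrium: T₂ = [(1−0.14)·54.66/(4σ)]^(1/4) = 120.0 K.

120 K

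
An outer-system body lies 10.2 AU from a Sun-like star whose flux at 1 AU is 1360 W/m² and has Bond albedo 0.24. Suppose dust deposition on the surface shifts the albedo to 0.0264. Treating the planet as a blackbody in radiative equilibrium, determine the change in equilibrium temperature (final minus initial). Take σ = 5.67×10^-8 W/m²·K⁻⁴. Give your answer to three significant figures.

By the inverse-square law, S = 1360/10.2² = 13.07 W/m².
Before: T₁ = [13.07·0.76/(4σ)]^(1/4) = 81.35 K.
With α = 0.0264, T₂ = 86.55 K.
Change: 86.55 − 81.35 = 5.197 K.

5.20 K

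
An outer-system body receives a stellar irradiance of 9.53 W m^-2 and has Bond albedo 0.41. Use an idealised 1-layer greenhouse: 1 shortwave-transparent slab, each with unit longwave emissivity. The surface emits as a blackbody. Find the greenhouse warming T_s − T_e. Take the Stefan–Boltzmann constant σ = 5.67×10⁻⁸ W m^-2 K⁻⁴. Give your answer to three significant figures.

OLR = S(1−α)/4 = 1.406 W m^-2; the top layer radiates at T_e = 70.56 K.
T_s = (N+1)^(1/4)·T_e = 83.91 K.
So the greenhouse effect raises the surface by 83.91 − 70.56 = 13.35 K.

13.4 K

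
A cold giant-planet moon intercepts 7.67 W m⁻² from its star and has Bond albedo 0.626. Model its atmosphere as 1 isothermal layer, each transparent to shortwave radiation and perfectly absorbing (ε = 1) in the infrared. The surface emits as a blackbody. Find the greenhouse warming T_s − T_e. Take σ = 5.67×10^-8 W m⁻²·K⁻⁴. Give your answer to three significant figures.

Top-of-atmosphere balance: σT_e⁴ = S(1−α)/4 = 0.7171 W m⁻² → T_e = 59.64 K.
Surface: T_s = (2)^¼·T_e = 70.92 K.
So the greenhouse effect raises the surface by 70.92 − 59.64 = 11.28 K.

11.3 K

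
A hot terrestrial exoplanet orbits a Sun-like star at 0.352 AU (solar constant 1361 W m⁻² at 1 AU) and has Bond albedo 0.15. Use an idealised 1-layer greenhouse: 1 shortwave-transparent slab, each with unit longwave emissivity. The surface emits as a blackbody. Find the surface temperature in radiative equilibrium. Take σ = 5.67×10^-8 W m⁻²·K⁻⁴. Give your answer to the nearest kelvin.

Irradiance scales as 1/d², so S = 1361 W m⁻² × (1/0.352)² = 10980 W m⁻².
Top-of-atmosphere balance: σT_e⁴ = S(1−α)/4 = 2334 W m⁻² → T_e = 450.4 K.
For an N-layer opaque stack, T_s⁴ = (N+1)T_e⁴, hence T_s = (2)^(1/4)×450.4 K = 535.7 K.

536 kelvin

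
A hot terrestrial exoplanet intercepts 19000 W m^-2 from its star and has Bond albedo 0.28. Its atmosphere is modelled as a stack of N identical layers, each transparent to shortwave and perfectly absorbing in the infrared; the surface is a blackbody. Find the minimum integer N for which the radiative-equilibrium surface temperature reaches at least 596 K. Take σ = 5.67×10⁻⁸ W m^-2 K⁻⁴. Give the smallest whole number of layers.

OLR = S(1−α)/4 = 3420 W m^-2; the top layer radiates at T_e = 495.6 K.
Since T_s⁴ = (N+1)T_e⁴, we need N ≥ (T_s/T_e)⁴ − 1 = 1.092.
The minimum whole number is N = 2.

2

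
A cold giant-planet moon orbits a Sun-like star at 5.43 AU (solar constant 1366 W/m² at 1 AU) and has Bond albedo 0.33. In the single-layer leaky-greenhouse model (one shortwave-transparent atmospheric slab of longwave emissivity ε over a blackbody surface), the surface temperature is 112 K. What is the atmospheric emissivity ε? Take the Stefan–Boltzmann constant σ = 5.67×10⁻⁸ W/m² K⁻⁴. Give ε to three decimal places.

0.260

Flux at the orbit: S = 1366/(5.43)² = 46.33 W/m².
TOA balance gives T_e = 108.2 K.
Since (2−ε)/2 = (T_e/T_s)⁴ = 0.8698, ε = 0.2604.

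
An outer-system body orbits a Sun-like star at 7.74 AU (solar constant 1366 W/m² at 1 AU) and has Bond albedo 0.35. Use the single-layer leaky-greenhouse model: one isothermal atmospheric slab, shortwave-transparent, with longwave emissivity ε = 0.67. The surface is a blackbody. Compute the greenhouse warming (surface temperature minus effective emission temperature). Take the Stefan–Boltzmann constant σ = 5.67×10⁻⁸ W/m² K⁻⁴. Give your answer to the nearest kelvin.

10 K

Flux at the orbit: S = 1366/(7.74)² = 22.80 W/m².
Effective emission temperature (TOA balance): σT_e⁴ = S(1−α)/4 = 3.705 W/m² → T_e = 89.91 K.
Surface balance with a leaky layer gives σT_s⁴ = σT_e⁴·2/(2−ε), so T_s = T_e·[2/(2−0.67)]^(1/4) = 99.56 K.
Greenhouse warming: T_s − T_e = 9.654 K.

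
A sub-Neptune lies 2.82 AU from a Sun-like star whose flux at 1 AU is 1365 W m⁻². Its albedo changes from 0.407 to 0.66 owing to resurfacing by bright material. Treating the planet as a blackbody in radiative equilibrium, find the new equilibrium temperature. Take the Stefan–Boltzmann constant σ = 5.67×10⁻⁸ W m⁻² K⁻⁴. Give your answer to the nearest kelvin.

127 kelvin

Flux at the orbit: S = 1365/(2.82)² = 171.6 W m⁻².
With the new albedo, S(1−α₂)/4 = 14.59 W m⁻², so T₂ = 126.7 K.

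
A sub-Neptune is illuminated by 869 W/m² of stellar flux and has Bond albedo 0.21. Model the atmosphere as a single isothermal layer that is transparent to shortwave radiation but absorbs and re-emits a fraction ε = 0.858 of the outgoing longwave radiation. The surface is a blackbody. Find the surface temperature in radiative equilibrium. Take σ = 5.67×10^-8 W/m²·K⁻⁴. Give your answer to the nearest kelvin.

At the top of the atmosphere, σT_e⁴ = S(1−α)/4 = 171.6 W/m², giving T_e = 234.6 K.
The surface balance (absorbed SW + ε·downward IR = σT_s⁴) with T_a⁴ = T_s⁴/2 reduces to T_s = T_e·[2/(2−ε)]^¼ = 269.8 K.

270 K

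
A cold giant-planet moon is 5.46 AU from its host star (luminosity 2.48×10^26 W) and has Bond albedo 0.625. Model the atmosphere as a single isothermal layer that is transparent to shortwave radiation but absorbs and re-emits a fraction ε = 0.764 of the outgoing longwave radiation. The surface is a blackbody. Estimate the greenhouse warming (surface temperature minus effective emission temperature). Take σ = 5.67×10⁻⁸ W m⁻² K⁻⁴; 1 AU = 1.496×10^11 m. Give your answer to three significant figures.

d = 5.46 × 1.496×10^11 m = 8.168×10^11 m.
Spreading L over a sphere of radius d: S = 2.48×10^26/(4π·8.17×10^11²) = 29.58 W m⁻².
Effective emission temperature (TOA balance): σT_e⁴ = S(1−α)/4 = 2.773 W m⁻² → T_e = 83.63 K.
Surface balance with a leaky layer gives σT_s⁴ = σT_e⁴·2/(2−ε), so T_s = T_e·[2/(2−0.764)]^(1/4) = 94.32 K.
The atmosphere warms the surface by 10.69 K.

10.7 kelvin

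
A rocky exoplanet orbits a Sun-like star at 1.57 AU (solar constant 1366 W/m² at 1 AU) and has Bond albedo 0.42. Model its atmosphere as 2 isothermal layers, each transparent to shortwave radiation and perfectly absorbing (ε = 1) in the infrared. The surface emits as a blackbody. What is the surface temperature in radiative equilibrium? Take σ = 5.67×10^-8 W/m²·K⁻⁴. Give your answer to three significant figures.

By the inverse-square law, S = 1366/1.57² = 554.2 W/m².
Top-of-atmosphere balance: σT_e⁴ = S(1−α)/4 = 80.36 W/m² → T_e = 194.0 K.
Layer-by-layer balance gives σT_s⁴ = (N+1)σT_e⁴, so T_s = 3^¼·194.0 = 255.4 K.

255 K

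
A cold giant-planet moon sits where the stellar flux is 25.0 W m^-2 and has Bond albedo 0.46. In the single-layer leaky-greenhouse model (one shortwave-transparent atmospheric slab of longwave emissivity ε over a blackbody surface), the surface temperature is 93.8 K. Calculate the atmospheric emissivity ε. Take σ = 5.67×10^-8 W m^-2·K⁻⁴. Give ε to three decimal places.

0.462

Effective temperature: T_e = [S(1−α)/(4σ)]^(1/4) = 87.84 K.
Inverting T_s⁴ = 2T_e⁴/(2−ε): (T_e/T_s)⁴ = 0.7689, so ε = 2(1 − 0.7689) = 0.4622.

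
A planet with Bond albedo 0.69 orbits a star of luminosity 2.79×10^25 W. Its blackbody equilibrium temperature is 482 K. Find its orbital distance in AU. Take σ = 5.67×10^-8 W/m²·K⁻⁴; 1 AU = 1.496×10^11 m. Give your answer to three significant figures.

Energy balance gives S = 4σT⁴/(1−α) = 39490 W/m².
From L = 4πd²S, d = √(2.79×10^25/(4π·39490)) = 7.498×10^9 m = 0.05012 AU.

0.0501 AU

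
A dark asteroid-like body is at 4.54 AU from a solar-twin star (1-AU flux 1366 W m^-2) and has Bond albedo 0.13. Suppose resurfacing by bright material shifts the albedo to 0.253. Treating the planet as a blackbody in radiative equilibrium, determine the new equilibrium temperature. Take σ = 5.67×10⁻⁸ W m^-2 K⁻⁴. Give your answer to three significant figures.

122 K

Irradiance scales as 1/d², so S = 1366 W m^-2 × (1/4.54)² = 66.27 W m^-2.
New equilibrium: T₂ = [(1−0.253)·66.27/(4σ)]^(1/4) = 121.5 K.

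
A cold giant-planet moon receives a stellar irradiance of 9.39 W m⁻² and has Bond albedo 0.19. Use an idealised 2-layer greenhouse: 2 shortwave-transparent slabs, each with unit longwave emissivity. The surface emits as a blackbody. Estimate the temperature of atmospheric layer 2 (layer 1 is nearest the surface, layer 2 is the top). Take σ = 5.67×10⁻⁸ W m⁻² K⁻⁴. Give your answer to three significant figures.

The effective emission temperature is T_e = [S(1−α)/(4σ)]^¼ = 76.10 K.
Each opaque layer satisfies 2T_j⁴ = T_{j−1}⁴ + T_{j+1}⁴, giving T_k⁴ = (N+1−k)T_e⁴.
With k = 2: T_2 = (2+1−2)^¼·76.10 K = 76.10 K.

76.1 kelvin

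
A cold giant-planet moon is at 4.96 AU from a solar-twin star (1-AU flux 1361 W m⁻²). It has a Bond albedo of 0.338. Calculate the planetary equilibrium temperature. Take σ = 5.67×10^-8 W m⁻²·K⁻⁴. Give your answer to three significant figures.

113 K

Irradiance scales as 1/d², so S = 1361 W m⁻² × (1/4.96)² = 55.32 W m⁻².
Averaging over the sphere, the absorbed flux is S(1−α)/4 = 9.156 W m⁻².
Set σT⁴ = 9.156 → T = (9.156/σ)^(1/4) = 112.7 K.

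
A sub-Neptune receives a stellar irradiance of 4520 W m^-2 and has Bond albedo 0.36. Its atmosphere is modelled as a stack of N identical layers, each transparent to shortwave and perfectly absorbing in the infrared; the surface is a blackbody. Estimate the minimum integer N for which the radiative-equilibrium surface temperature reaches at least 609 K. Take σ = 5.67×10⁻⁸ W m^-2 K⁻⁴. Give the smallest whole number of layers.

10

The effective emission temperature is T_e = [S(1−α)/(4σ)]^¼ = 336.1 K.
Need (N+1)T_e⁴ ≥ T_s⁴, i.e. N+1 ≥ (609/336.1)⁴ = 10.784.
So N ≥ 9.784; the smallest integer is N = 10.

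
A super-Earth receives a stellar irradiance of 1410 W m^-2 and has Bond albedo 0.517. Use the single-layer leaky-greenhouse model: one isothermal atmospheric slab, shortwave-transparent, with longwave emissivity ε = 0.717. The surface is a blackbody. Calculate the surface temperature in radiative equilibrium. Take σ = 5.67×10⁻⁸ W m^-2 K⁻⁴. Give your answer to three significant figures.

262 K

The planet radiates to space at T_e = [S(1−α)/(4σ)]^(1/4) = 234.1 K.
For a single slab of emissivity ε, T_s⁴ = 2T_e⁴/(2−ε); thus T_s = 234.1·(1.559)^(1/4) = 261.6 K.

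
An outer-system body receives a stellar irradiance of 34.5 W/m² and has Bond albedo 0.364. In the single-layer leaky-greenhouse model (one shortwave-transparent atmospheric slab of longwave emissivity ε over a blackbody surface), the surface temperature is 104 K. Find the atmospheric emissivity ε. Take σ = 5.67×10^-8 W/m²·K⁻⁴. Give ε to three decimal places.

Effective temperature: T_e = [S(1−α)/(4σ)]^(1/4) = 99.18 K.
Inverting T_s⁴ = 2T_e⁴/(2−ε): (T_e/T_s)⁴ = 0.8270, so ε = 2(1 − 0.8270) = 0.3460.

0.346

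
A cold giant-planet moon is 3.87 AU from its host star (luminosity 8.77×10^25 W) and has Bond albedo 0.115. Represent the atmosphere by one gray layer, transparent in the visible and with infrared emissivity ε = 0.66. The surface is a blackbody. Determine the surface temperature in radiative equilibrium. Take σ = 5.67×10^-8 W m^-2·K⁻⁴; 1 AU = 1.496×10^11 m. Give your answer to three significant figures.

105 K

Orbital distance: d = 3.87 AU = 5.790×10^11 m.
Spreading L over a sphere of radius d: S = 8.77×10^25/(4π·5.79×10^11²) = 20.82 W m^-2.
Effective emission temperature (TOA balance): σT_e⁴ = S(1−α)/4 = 4.607 W m^-2 → T_e = 94.94 K.
The surface balance (absorbed SW + ε·downward IR = σT_s⁴) with T_a⁴ = T_s⁴/2 reduces to T_s = T_e·[2/(2−ε)]^¼ = 104.9 K.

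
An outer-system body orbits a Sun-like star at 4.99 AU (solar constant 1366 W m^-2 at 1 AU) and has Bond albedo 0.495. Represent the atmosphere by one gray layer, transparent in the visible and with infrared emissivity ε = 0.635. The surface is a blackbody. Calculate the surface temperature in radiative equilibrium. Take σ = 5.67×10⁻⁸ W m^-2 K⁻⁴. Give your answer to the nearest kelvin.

By the inverse-square law, S = 1366/4.99² = 54.86 W m^-2.
Effective emission temperature (TOA balance): σT_e⁴ = S(1−α)/4 = 6.926 W m^-2 → T_e = 105.1 K.
For a single slab of emissivity ε, T_s⁴ = 2T_e⁴/(2−ε); thus T_s = 105.1·(1.465)^(1/4) = 115.7 K.

116 K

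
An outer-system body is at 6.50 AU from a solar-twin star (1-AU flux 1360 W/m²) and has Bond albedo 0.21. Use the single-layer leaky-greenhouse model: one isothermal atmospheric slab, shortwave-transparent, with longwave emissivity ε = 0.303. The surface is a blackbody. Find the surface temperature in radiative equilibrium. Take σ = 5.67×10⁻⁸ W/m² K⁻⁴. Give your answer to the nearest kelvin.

By the inverse-square law, S = 1360/6.50² = 32.19 W/m².
Effective emission temperature (TOA balance): σT_e⁴ = S(1−α)/4 = 6.357 W/m² → T_e = 102.9 K.
For a single slab of emissivity ε, T_s⁴ = 2T_e⁴/(2−ε); thus T_s = 102.9·(1.179)^(1/4) = 107.2 K.

107 K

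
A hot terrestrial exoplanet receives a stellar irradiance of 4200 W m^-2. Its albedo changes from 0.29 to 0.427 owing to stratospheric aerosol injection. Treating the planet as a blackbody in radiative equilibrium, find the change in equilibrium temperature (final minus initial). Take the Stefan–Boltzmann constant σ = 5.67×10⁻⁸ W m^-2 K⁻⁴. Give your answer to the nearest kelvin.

-18 K

Before: T₁ = [4200·0.71/(4σ)]^(1/4) = 338.6 K.
With α = 0.427, T₂ = 321.0 K.
ΔT = T₂ − T₁ = -17.67 K.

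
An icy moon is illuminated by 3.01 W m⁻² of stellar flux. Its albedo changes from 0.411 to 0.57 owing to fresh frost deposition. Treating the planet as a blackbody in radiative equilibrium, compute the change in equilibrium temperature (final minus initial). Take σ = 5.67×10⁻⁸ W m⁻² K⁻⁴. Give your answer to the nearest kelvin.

-4 K

With α = 0.411, T₁ = 52.88 K.
After:  T₂ = [3.010·0.43/(4σ)]^(1/4) = 48.88 K.
Change: 48.88 − 52.88 = -4.000 K.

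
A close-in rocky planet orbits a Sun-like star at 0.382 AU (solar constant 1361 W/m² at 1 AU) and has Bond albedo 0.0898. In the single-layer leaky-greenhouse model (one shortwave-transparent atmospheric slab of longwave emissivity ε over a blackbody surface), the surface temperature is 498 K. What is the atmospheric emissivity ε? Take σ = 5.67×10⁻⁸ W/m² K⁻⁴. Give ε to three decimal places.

0.783

Irradiance scales as 1/d², so S = 1361 W/m² × (1/0.382)² = 9327 W/m².
Effective temperature: T_e = [S(1−α)/(4σ)]^(1/4) = 439.9 K.
Inverting T_s⁴ = 2T_e⁴/(2−ε): (T_e/T_s)⁴ = 0.6086, so ε = 2(1 − 0.6086) = 0.7829.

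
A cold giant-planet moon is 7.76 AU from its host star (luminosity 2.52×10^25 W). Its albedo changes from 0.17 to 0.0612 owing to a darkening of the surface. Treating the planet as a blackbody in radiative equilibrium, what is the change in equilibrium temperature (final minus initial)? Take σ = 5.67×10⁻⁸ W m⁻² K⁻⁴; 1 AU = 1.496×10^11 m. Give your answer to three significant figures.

1.51 kelvin

d = 7.76 × 1.496×10^11 m = 1.161×10^12 m.
S = L/(4πd²) = 1.488 W m⁻².
With α = 0.17, T₁ = 48.31 K.
Final:   T₂ = [S(1−0.0612)/(4σ)]^(1/4) = 49.82 K.
Change: 49.82 − 48.31 = 1.511 K.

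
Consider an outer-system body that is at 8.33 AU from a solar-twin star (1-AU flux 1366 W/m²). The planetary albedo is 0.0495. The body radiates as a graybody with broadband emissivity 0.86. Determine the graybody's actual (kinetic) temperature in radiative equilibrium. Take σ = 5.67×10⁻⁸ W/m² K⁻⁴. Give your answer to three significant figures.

99.0 kelvin

Flux at the orbit: S = 1366/(8.33)² = 19.69 W/m².
Absorbed flux (global mean): S(1−α)/4 = 19.69·0.951/4 = 4.678 W/m².
Radiative balance εσT⁴ = 4.678 gives T = [4.678/(0.86·σ)]^(1/4) = 98.97 K.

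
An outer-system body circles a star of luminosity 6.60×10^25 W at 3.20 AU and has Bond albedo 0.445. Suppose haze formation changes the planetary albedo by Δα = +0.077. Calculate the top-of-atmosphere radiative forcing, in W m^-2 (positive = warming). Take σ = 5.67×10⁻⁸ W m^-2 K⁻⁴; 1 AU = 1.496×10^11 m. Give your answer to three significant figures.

d = 3.20 × 1.496×10^11 m = 4.787×10^11 m.
Flux at the orbit: S = L/(4πd²) = 6.60×10^25/(4π·(4.79×10^11)²) = 22.92 W m^-2.
TOA radiative forcing: ΔF = −S·Δα/4 = −22.92·(+0.077)/4 = -0.4412 W m^-2.

-0.441 W m^-2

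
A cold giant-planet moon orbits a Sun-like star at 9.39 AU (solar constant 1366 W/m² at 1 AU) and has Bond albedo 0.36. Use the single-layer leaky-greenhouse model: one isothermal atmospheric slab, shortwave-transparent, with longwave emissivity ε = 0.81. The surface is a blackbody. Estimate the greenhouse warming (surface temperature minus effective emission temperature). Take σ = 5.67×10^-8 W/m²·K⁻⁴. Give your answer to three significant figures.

11.3 kelvin

Flux at the orbit: S = 1366/(9.39)² = 15.49 W/m².
At the top of the atmosphere, σT_e⁴ = S(1−α)/4 = 2.479 W/m², giving T_e = 81.31 K.
Surface balance with a leaky layer gives σT_s⁴ = σT_e⁴·2/(2−ε), so T_s = T_e·[2/(2−0.81)]^(1/4) = 92.58 K.
T_s − T_e = 92.58 − 81.31 = 11.27 K.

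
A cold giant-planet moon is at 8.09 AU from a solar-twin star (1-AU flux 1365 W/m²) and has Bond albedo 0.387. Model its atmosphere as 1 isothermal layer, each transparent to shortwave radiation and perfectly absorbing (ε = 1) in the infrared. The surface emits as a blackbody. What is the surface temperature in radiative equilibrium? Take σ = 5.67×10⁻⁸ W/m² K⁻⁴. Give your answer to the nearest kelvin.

103 K

Irradiance scales as 1/d², so S = 1365 W/m² × (1/8.09)² = 20.86 W/m².
Top-of-atmosphere balance: σT_e⁴ = S(1−α)/4 = 3.196 W/m² → T_e = 86.65 K.
For an N-layer opaque stack, T_s⁴ = (N+1)T_e⁴, hence T_s = (2)^(1/4)×86.65 K = 103.0 K.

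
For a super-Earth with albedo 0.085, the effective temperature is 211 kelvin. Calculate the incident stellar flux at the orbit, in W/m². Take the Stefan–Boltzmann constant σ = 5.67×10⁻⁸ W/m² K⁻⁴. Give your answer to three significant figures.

491 W/m²

Invert the energy balance for S: S = 4σT⁴/(1−α).
σT⁴ = 5.67×10⁻⁸·(211)⁴ = 112.4 W/m².
So S = 4×112.4/(1−0.085) = 491.3 W/m².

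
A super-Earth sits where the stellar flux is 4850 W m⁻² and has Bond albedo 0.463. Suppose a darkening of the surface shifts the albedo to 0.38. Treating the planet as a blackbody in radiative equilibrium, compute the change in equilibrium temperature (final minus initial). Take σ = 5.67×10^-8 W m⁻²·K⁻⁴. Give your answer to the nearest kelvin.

12 kelvin

With α = 0.463, T₁ = 327.4 K.
Final:   T₂ = [S(1−0.38)/(4σ)]^(1/4) = 339.3 K.
Change: 339.3 − 327.4 = 11.98 K.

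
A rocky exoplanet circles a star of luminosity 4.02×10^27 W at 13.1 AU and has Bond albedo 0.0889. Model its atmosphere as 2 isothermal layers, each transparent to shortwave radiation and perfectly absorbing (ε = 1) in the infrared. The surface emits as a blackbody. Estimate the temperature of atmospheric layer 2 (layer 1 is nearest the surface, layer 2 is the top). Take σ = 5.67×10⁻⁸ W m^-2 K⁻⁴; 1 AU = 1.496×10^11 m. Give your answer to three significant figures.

d = 13.1 × 1.496×10^11 m = 1.960×10^12 m.
Spreading L over a sphere of radius d: S = 4.02×10^27/(4π·1.96×10^12²) = 83.29 W m^-2.
The effective emission temperature is T_e = [S(1−α)/(4σ)]^¼ = 135.2 K.
The net upward flux σT_e⁴ is constant between every pair of levels, so T_k⁴ = (N+1−k)T_e⁴.
With k = 2: T_2 = (2+1−2)^¼·135.2 K = 135.2 K.

135 kelvin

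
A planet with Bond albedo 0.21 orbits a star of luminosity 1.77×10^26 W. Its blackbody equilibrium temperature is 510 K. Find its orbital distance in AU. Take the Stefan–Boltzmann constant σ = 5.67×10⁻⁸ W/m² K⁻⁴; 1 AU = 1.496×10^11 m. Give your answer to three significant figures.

The flux needed for this T is 4σT⁴/(1−0.21) = 19420 W/m².
S = L/(4πd²) → d = √(L/4πS) = √(1.77×10^26/(4π·19420)) = 2.693×10^10 m = 0.1800 AU.

0.180 AU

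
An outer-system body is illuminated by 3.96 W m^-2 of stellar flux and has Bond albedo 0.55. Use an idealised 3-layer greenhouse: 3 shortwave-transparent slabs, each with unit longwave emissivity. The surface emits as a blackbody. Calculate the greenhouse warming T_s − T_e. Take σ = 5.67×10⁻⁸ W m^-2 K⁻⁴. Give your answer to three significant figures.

21.9 K

OLR = S(1−α)/4 = 0.4455 W m^-2; the top layer radiates at T_e = 52.94 K.
T_s = (N+1)^(1/4)·T_e = 74.87 K.
So the greenhouse effect raises the surface by 74.87 − 52.94 = 21.93 K.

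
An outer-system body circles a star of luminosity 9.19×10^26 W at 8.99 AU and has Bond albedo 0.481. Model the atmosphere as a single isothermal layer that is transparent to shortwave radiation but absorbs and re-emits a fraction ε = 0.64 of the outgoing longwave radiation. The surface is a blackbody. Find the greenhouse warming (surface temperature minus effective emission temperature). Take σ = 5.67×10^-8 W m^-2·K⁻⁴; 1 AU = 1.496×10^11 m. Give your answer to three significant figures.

9.93 kelvin

Orbital distance: d = 8.99 AU = 1.345×10^12 m.
Flux at the orbit: S = L/(4πd²) = 9.19×10^26/(4π·(1.34×10^12)²) = 40.43 W m^-2.
Effective emission temperature (TOA balance): σT_e⁴ = S(1−α)/4 = 5.246 W m^-2 → T_e = 98.08 K.
The surface balance (absorbed SW + ε·downward IR = σT_s⁴) with T_a⁴ = T_s⁴/2 reduces to T_s = T_e·[2/(2−ε)]^¼ = 108.0 K.
Greenhouse warming: T_s − T_e = 9.927 K.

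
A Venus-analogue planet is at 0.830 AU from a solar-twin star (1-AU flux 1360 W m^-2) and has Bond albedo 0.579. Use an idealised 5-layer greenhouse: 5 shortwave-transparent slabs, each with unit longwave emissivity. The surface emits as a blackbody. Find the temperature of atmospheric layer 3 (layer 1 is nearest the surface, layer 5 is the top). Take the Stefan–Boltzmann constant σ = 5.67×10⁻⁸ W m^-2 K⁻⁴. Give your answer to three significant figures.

By the inverse-square law, S = 1360/0.830² = 1974 W m^-2.
The effective emission temperature is T_e = [S(1−α)/(4σ)]^¼ = 246.0 K.
In the N-layer model, layer k (counted from the surface) has T_k = (N+1−k)^(1/4)·T_e.
With k = 3: T_3 = (5+1−3)^¼·246.0 K = 323.8 K.

324 K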